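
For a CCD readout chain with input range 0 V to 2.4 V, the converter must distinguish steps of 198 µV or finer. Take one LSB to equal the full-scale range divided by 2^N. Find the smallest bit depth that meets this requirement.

V_FS = 2.4 V.
Required number of levels: 2.4/198 µV = 12121; smallest N with 2^N ≥ that is 14.

14 bits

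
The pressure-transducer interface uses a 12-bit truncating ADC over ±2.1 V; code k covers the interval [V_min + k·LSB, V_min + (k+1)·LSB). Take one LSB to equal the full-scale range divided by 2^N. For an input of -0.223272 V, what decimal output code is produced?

1830

Full-scale range = 2.1 V − (-2.1 V) = 4.2 V. LSB = 4.2 V / 2^12 ≈ 1.025 mV.
code = ⌊(V_in − V_min)/LSB⌋ = ⌊(V_in − V_min) × 2^12 / range⌋
     = ⌊(-0.223272 − (-2.1)) × 4096 / 4.2⌋ = ⌊1.876728 × 4096/4.2⌋
     = ⌊1830.257⌋ = 1830.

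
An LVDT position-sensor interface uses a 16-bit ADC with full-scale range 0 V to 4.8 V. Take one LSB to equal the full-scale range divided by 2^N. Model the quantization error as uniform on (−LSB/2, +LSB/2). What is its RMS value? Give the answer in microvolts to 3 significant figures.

Span = 4.8 V.
Step size = 4.8/65536 V = 73.242 µV.
σ_q = LSB/√12 = 73.242 µV/3.4641 = 21.1 µV.

21.1 µV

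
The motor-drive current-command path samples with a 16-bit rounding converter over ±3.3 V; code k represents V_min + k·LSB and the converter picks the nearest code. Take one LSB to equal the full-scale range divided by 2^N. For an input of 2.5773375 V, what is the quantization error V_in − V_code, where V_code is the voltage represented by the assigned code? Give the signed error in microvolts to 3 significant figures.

+18.2 µV

The full-scale span is 3.3 − (-3.3) = 6.6 V. LSB = 6.6 V / 2^16 ≈ 100.7 µV.
(2.5773375 − (-3.3)) / LSB = 5.8773375 × 65536/6.6 = 58360.1804. Nearest integer: k = 58360.
V_code = -3.3 + (58360/65536) × 6.6 = 2.5773193359 V.
e = 2.5773375 − (2.5773193359) = +18.2 µV.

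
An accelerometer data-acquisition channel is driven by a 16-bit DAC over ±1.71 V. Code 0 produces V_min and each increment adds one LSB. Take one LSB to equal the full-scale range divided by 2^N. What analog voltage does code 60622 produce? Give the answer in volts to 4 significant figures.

1.454 V

Full-scale range = 1.71 V − (-1.71 V) = 3.42 V. LSB = 3.42 V / 2^16.
V_out = -1.71 + 60622 × (3.42/65536) V
      = -1.71 + 3.16356 = 1.45356 V.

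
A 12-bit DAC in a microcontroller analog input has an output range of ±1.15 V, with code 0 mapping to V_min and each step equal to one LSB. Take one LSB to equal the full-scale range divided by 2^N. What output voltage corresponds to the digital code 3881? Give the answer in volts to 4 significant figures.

1.029 V

The full-scale span is 1.15 − (-1.15) = 2.3 V. LSB = 2.3 V / 2^12.
V_out = V_min + code × LSB = -1.15 V + 3881 × 2.3 V / 4096
      = -1.15 V + 2.17927 V = 1.02927 V.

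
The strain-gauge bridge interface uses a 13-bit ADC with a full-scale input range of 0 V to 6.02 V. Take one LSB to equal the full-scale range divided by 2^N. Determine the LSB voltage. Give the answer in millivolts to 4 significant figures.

0.7349 mV

V_FS = 6.02 V.
There are 2^13 = 8192 steps.
LSB = 6.02 V / 2^13 = 0.7349 mV.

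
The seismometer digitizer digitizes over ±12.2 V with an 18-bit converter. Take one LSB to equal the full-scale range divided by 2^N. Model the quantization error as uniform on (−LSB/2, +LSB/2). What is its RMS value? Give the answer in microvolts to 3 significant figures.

26.9 µV

Span: 12.2 V − (-12.2 V) = 24.4 V.
LSB = 24.4 V ÷ 2^18 = 24.4/262144 V = 93.079 µV.
RMS of a uniform error over width LSB is LSB/√12 = 26.9 µV.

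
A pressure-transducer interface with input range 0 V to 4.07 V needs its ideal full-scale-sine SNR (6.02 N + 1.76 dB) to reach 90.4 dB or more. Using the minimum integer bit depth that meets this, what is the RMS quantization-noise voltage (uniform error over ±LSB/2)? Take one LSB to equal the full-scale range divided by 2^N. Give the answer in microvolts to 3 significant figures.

35.9 µV

V_FS = 4.07 V.
Required N = ⌈(90.4 − 1.76)/6.02⌉ = ⌈14.724⌉ = 15.
Step size = 4.07/32768 V = 124.21 µV.
V_rms = LSB/√12 = 35.9 µV.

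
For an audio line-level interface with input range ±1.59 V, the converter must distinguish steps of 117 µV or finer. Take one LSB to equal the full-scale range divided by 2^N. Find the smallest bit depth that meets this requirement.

15 bits

Full-scale range = 1.59 V − (-1.59 V) = 3.18 V.
3.18 V / 117 µV = 27180. Since 2^14 = 16384 and 2^15 = 32768, N = 15.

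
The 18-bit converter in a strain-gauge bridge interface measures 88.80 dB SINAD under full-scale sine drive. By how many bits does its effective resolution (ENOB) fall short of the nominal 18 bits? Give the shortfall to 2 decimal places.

Effective bits = (88.80 − 1.76)/6.02 = 14.4585.
Lost resolution: 18 − 14.4585 = 3.5415 bits.

3.54 bits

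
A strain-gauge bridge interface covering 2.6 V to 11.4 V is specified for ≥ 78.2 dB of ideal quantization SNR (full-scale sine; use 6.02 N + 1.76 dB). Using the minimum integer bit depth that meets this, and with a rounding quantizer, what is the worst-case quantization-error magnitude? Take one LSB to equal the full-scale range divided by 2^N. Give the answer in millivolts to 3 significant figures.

Range = 11.4 − (2.6) = 8.8 V.
Required N = ⌈(78.2 − 1.76)/6.02⌉ = ⌈12.698⌉ = 13.
One LSB is 8.8 V / 8192 = 1.0742 mV.
|e|_max = LSB/2 = 0.537 mV.

0.537 mV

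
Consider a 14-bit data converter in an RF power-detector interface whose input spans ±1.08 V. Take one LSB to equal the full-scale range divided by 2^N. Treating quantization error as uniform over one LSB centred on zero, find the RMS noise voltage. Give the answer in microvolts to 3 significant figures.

The full-scale span is 1.08 − (-1.08) = 2.16 V.
LSB = 2.16 V ÷ 2^14 = 2.16/16384 V = 131.84 µV.
V_rms = LSB/√12 = 131.84 µV / √12 = 38.1 µV.

38.1 µV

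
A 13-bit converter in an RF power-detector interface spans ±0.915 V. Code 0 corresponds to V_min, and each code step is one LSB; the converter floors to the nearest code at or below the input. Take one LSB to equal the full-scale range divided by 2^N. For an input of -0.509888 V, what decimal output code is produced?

1813

Span: 0.915 V − (-0.915 V) = 1.83 V. LSB = 1.83 V / 2^13 ≈ 223.4 µV.
V_in − V_min = -0.509888 − (-0.915) = 0.405112 V.
Divide by LSB: 0.405112 × 8192/1.83 = 1813.4850.
Truncating gives code 1813.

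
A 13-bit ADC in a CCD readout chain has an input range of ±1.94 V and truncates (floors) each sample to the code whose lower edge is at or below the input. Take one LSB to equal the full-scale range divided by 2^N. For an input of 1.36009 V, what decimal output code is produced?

The full-scale span is 1.94 − (-1.94) = 3.88 V. LSB = 3.88 V / 2^13 ≈ 473.6 µV.
code = ⌊(V_in − V_min)/LSB⌋ = ⌊(V_in − V_min) × 2^13 / range⌋
     = ⌊(1.36009 − (-1.94)) × 8192 / 3.88⌋ = ⌊3.30009 × 8192/3.88⌋
     = ⌊6967.613⌋ = 6967.

6967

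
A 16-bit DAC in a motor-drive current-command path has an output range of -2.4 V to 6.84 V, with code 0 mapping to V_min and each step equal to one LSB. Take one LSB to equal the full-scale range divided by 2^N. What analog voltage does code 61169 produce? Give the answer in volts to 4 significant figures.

Range = 6.84 − (-2.4) = 9.24 V. LSB = 9.24 V / 2^16.
V_out = -2.4 + 61169 × (9.24/65536) V
      = -2.4 + 8.62429 = 6.22429 V.

6.224 V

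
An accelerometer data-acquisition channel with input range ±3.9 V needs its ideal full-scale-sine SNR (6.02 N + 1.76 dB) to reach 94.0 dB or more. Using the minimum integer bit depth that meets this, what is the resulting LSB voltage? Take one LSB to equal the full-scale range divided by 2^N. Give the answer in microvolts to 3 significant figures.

119 µV

The full-scale span is 3.9 − (-3.9) = 7.8 V.
6.02 N + 1.76 ≥ 94.0 gives N ≥ 15.322, so the minimum integer is 16.
LSB = 7.8 V ÷ 2^16 = 7.8/65536 V = 119 µV.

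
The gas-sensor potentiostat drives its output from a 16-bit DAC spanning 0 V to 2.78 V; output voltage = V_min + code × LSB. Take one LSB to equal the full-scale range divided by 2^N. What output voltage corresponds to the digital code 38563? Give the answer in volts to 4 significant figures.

Full-scale range = 2.78 V. LSB = 2.78 V / 2^16.
V_out = V_min + code × LSB = 0 V + 38563 × 2.78 V / 65536
      = 0 + 1.63582 = 1.63582 V.

1.636 V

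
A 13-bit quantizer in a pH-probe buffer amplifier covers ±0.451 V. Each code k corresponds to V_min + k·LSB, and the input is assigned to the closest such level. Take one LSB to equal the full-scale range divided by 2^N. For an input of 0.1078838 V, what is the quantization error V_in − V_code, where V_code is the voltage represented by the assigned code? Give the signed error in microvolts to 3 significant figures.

−21.5 µV

Range = 0.451 − (-0.451) = 0.902 V. LSB = 0.902 V / 2^13 ≈ 110.1 µV.
(V_in − V_min)/LSB = (0.1078838 − (-0.451)) × 8192/0.902 = 5075.8050 → nearest code k = 5076.
V_code = V_min + k × range/2^13 = -0.451 + 5076 × 0.902/8192 = 0.1079052734 V.
Error = V_in − V_code = 0.1078838 − (0.1079052734) = −21.5 µV.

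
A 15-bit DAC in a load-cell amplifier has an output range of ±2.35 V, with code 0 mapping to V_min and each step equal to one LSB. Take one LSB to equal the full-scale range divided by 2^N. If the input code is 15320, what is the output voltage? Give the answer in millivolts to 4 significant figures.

-152.6 mV

Range = 2.35 − (-2.35) = 4.7 V. LSB = 4.7 V / 2^15.
V_out = V_min + code × LSB = -2.35 V + 15320 × 4.7 V / 32768
      = -2.35 V + 2.19739 V = -0.152612 V.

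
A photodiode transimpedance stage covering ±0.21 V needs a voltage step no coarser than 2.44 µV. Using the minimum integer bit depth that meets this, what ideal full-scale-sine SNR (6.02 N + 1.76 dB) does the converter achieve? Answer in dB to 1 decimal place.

The full-scale span is 0.21 − (-0.21) = 0.42 V.
Need 2^N ≥ 0.42 V / 2.44 µV = 172100 → N_min = 18.
6.02(18) + 1.76 = 110.12 dB.

110.1 dB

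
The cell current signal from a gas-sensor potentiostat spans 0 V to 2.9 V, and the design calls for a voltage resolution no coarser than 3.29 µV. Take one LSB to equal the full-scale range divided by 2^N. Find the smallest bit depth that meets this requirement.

Full-scale range = 2.9 V.
Need 2^N ≥ 2.9 V / 3.29 µV = 881500 → N_min = 20.

20 bits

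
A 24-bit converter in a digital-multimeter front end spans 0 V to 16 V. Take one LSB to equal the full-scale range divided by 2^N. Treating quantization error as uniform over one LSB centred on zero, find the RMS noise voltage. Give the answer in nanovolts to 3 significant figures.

Span = 16 V.
Step size = 16/16777216 V = 0.95367 µV.
V_rms = LSB/√12 = 0.95367 µV / √12 = 275 nV.

275 nV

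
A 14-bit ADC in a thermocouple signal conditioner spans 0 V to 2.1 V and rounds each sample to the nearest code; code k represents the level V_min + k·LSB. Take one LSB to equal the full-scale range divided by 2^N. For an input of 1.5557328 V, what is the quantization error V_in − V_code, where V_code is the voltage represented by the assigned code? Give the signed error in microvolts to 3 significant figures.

−41.1 µV

V_FS = 2.1 V. LSB = 2.1 V / 2^14 ≈ 128.2 µV.
(1.5557328 − (0)) / LSB = 1.5557328 × 16384/2.1 = 12137.6791. Nearest integer: k = 12138.
V_code = V_min + k × range/2^14 = 0 + 12138 × 2.1/16384 = 1.5557739258 V.
Error = V_in − V_code = 1.5557328 − (1.5557739258) = −41.1 µV.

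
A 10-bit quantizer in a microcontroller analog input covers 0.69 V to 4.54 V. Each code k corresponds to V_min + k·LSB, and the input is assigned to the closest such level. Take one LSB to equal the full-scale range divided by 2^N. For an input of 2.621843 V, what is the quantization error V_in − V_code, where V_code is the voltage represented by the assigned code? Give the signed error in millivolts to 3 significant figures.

−0.677 mV

Range = 4.54 − (0.69) = 3.85 V. LSB = 3.85 V / 2^10 ≈ 3.760 mV.
(V_in − V_min)/LSB = (2.621843 − (0.69)) × 1024/3.85 = 513.8201 → nearest code k = 514.
V_code = V_min + k × range/2^10 = 0.69 + 514 × 3.85/1024 = 2.622519531 V.
V_in − V_code = 2.621843 − (2.622519531) = −0.677 mV.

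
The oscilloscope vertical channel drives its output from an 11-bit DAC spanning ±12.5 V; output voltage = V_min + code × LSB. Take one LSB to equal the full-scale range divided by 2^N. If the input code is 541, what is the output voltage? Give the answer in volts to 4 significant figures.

-5.896 V

The full-scale span is 12.5 − (-12.5) = 25 V. LSB = 25 V / 2^11.
V_out = V_min + code × LSB = -12.5 V + 541 × 25 V / 2048
      = -12.5 V + 6.60400 V = -5.89600 V.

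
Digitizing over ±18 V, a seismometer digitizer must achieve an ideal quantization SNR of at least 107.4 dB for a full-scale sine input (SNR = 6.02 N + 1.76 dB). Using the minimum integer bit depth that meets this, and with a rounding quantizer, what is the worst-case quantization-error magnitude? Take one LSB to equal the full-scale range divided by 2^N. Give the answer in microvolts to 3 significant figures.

Span: 18 V − (-18 V) = 36 V.
N ≥ (107.4 − 1.76)/6.02 = 17.548 → N_min = 18.
One LSB is 36 V / 262144 = 137.33 µV.
Max error for round-to-nearest is LSB/2 = 68.7 µV.

68.7 µV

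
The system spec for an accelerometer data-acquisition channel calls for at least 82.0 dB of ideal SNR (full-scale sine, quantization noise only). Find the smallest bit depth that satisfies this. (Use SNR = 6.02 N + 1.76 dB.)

6.02 N + 1.76 ≥ 82.0 gives N ≥ 13.329, so the minimum integer is 14.

14 bits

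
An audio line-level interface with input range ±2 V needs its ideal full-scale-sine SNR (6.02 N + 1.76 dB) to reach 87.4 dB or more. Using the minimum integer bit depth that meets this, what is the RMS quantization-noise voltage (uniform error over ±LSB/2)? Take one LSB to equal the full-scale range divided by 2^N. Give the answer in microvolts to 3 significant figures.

35.2 µV

Range = 2 − (-2) = 4 V.
N ≥ (87.4 − 1.76)/6.02 = 14.226 → N_min = 15.
LSB = 4 V ÷ 2^15 = 4/32768 V = 122.07 µV.
σ_q = LSB/√12 = 122.07 µV/3.4641 = 35.2 µV.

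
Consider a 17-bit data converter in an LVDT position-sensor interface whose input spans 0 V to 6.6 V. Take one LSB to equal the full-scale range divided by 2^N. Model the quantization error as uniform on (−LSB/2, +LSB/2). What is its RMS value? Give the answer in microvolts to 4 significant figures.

Full-scale range = 6.6 V.
LSB = 6.6 V ÷ 2^17 = 6.6/131072 V = 50.3540 µV.
RMS of a uniform error over width LSB is LSB/√12 = 14.54 µV.

14.54 µV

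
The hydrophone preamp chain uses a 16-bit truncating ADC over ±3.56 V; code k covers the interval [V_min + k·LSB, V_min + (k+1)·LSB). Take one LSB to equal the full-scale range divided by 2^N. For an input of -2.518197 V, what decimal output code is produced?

9589

The full-scale span is 3.56 − (-3.56) = 7.12 V. LSB = 7.12 V / 2^16 ≈ 108.6 µV.
(V_in − V_min) × 2^16/range = (-2.518197 − (-3.56)) × 65536/7.12 = 9589.270.
Floor → code = 9589.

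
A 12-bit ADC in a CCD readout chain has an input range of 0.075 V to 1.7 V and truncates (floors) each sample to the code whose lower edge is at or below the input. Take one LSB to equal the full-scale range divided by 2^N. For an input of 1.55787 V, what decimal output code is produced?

3737

Span: 1.7 V − (0.075 V) = 1.625 V. LSB = 1.625 V / 2^12 ≈ 396.7 µV.
(V_in − V_min) × 2^12/range = (1.55787 − (0.075)) × 4096/1.625 = 3737.745.
Floor → code = 3737.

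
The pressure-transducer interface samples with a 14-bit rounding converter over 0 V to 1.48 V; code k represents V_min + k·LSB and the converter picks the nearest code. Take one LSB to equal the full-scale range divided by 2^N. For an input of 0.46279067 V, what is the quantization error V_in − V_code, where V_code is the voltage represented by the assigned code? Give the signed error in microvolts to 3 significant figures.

+19.7 µV

Range is 1.48 V. LSB = 1.48 V / 2^14 ≈ 90.33 µV.
(0.46279067 − (0)) / LSB = 0.46279067 × 16384/1.48 = 5123.2178. Nearest integer: k = 5123.
V_code = 0 + (5123/16384) × 1.48 = 0.46277099609 V.
Error = V_in − V_code = 0.46279067 − (0.46277099609) = +19.7 µV.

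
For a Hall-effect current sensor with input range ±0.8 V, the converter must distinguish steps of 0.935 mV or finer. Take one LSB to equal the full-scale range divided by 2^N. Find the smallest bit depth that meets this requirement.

11 bits

Span: 0.8 V − (-0.8 V) = 1.6 V.
Levels needed ≥ 1.6/0.935 mV = 1711. 2^11 = 2048 suffices, so N_min = 11.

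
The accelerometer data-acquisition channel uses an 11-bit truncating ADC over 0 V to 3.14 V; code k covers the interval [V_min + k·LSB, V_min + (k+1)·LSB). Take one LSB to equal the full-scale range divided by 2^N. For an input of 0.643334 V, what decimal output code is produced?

V_FS = 3.14 V. LSB = 3.14 V / 2^11 ≈ 1.533 mV.
code = ⌊(V_in − V_min)/LSB⌋ = ⌊(V_in − V_min) × 2^11 / range⌋
     = ⌊(0.643334 − (0)) × 2048 / 3.14⌋ = ⌊0.643334 × 2048/3.14⌋
     = ⌊419.601⌋ = 419.

419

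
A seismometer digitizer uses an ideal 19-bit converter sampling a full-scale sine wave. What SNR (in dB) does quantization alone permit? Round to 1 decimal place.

Ideal quantization SNR: 6.02 × 19 + 1.76 dB = 116.1 dB.

116.1 dB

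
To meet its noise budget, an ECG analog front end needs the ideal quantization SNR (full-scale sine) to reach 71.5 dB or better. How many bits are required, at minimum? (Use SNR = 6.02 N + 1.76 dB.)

6.02 N + 1.76 ≥ 71.5 gives N ≥ 11.585, so the minimum integer is 12.

12 bits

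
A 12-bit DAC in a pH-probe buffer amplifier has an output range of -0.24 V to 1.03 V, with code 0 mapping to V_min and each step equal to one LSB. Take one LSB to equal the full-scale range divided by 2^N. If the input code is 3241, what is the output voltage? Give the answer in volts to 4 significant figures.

0.7649 V

Range = 1.03 − (-0.24) = 1.27 V. LSB = 1.27 V / 2^12.
Output = V_min + (3241/4096) × range = -0.24 + 0.791260 × 1.27 V
      = -0.24 V + 1.00490 V = 0.764900 V.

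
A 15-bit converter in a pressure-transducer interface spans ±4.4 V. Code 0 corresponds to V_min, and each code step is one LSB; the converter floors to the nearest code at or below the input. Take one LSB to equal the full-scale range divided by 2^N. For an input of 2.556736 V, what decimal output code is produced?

25904

Range = 4.4 − (-4.4) = 8.8 V. LSB = 8.8 V / 2^15 ≈ 268.6 µV.
(V_in − V_min) × 2^15/range = (2.556736 − (-4.4)) × 32768/8.8 = 25904.355.
Floor → code = 25904.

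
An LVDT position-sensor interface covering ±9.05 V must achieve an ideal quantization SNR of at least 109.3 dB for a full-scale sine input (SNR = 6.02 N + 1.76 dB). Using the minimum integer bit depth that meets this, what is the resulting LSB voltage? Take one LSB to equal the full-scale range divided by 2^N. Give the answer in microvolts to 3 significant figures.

69.0 µV

The full-scale span is 9.05 − (-9.05) = 18.1 V.
Required N = ⌈(109.3 − 1.76)/6.02⌉ = ⌈17.864⌉ = 18.
LSB = 18.1 V ÷ 2^18 = 18.1/262144 V = 69.0 µV.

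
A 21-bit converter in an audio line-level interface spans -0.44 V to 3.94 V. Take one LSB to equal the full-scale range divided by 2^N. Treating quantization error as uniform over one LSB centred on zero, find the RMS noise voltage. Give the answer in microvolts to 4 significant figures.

Full-scale range = 3.94 V − (-0.44 V) = 4.38 V.
LSB = 4.38 V ÷ 2^21 = 4.38/2097152 V = 2.08855 µV.
σ_q = LSB/√12 = 2.08855 µV/3.4641 = 0.6029 µV.

0.6029 µV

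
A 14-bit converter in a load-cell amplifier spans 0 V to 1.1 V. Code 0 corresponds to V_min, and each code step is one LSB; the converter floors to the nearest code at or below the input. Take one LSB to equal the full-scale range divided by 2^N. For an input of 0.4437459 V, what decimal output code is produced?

V_FS = 1.1 V. LSB = 1.1 V / 2^14 ≈ 67.14 µV.
(V_in − V_min) × 2^14/range = (0.4437459 − (0)) × 16384/1.1 = 6609.393.
Floor → code = 6609.

6609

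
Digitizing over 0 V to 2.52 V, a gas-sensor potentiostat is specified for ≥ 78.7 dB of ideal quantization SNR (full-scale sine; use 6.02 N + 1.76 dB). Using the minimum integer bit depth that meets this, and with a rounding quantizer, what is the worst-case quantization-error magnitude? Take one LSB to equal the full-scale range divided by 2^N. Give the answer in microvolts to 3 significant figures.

Span = 2.52 V.
6.02 N + 1.76 ≥ 78.7 gives N ≥ 12.781, so the minimum integer is 13.
LSB = 2.52 V ÷ 2^13 = 2.52/8192 V = 307.62 µV.
|e|_max = LSB/2 = 154 µV.

154 µV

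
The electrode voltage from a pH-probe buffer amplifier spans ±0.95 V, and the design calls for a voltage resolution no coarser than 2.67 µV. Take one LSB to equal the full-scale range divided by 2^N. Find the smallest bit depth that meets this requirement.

Span: 0.95 V − (-0.95 V) = 1.9 V.
Need 2^N ≥ 1.9 V / 2.67 µV = 711600 → N_min = 20.

20 bits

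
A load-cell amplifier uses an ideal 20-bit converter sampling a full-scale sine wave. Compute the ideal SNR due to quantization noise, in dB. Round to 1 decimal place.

For an ideal N-bit converter with full-scale sine input, SNR = 6.02 N + 1.76 dB. SNR = 6.02 × 20 + 1.76 = 120.40 + 1.76 = 122.16 dB.

122.2 dB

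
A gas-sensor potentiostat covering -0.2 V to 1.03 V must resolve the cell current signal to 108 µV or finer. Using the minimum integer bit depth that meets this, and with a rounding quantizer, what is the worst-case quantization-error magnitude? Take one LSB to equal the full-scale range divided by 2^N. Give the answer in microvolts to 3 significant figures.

The full-scale span is 1.03 − (-0.2) = 1.23 V.
Required number of levels: 1.23/108 µV = 11389; smallest N with 2^N ≥ that is 14.
Step size = 1.23/16384 V = 75.073 µV.
|e|_max = LSB/2 = 37.5 µV.

37.5 µV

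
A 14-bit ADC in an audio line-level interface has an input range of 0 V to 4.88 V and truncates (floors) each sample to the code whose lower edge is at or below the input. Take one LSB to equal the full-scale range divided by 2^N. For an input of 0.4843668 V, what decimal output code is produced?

Span = 4.88 V. LSB = 4.88 V / 2^14 ≈ 297.9 µV.
code = ⌊(V_in − V_min)/LSB⌋ = ⌊(V_in − V_min) × 2^14 / range⌋
     = ⌊(0.4843668 − (0)) × 16384 / 4.88⌋ = ⌊0.4843668 × 16384/4.88⌋
     = ⌊1626.202⌋ = 1626.

1626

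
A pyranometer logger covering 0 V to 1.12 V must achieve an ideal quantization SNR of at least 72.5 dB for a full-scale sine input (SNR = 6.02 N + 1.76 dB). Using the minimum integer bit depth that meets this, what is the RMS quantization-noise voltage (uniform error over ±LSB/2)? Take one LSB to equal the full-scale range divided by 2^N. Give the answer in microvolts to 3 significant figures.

78.9 µV

V_FS = 1.12 V.
Solving 6.02 N ≥ 72.5 − 1.76: N ≥ 11.751. Round up → N = 12.
LSB = 1.12 V ÷ 2^12 = 1.12/4096 V = 273.44 µV.
RMS noise = LSB/√12 = 78.9 µV.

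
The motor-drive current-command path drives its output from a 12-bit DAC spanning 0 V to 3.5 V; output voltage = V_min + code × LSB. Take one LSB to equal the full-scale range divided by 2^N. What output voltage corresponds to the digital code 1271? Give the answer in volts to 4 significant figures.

Span = 3.5 V. LSB = 3.5 V / 2^12.
Output = V_min + (1271/4096) × range = 0 + 0.310303 × 3.5 V
      = 0 + 1.08606 = 1.08606 V.

1.086 V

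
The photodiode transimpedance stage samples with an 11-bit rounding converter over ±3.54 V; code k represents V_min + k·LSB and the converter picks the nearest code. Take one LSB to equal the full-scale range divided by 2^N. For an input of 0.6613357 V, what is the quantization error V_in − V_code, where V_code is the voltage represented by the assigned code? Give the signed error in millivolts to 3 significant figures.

+1.04 mV

The full-scale span is 3.54 − (-3.54) = 7.08 V. LSB = 7.08 V / 2^11 ≈ 3.457 mV.
Position in LSBs: (0.6613357 − (-3.54)) × 2048/7.08 = 1215.3016; rounding gives k = 1215.
Reconstructed level: -3.54 + 1215 × 7.08/2048 V = 0.6602929688 V.
e = 0.6613357 − (0.6602929688) = +1.04 mV.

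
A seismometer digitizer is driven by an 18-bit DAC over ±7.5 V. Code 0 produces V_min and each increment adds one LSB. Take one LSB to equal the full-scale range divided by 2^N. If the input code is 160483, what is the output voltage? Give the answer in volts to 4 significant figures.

Full-scale range = 7.5 V − (-7.5 V) = 15 V. LSB = 15 V / 2^18.
Output = V_min + (160483/262144) × range = -7.5 + 0.612194 × 15 V
      = -7.5 V + 9.18291 V = 1.68291 V.

1.683 V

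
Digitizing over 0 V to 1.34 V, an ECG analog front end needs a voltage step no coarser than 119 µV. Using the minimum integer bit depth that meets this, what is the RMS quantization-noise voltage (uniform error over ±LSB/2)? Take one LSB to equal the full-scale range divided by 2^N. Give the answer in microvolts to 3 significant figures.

23.6 µV

Span = 1.34 V.
Required number of levels: 1.34/119 µV = 11261; smallest N with 2^N ≥ that is 14.
Step size = 1.34/16384 V = 81.787 µV.
RMS noise = LSB/√12 = 23.6 µV.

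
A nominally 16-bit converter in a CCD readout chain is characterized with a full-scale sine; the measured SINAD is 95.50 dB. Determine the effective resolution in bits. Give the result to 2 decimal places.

(95.50 − 1.76) / 6.02 = 93.74/6.02 = 15.5714 effective bits.

15.57 bits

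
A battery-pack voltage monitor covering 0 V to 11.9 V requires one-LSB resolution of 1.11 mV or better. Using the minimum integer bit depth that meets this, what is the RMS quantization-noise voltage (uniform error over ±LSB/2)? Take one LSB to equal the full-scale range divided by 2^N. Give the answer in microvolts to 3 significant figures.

Range is 11.9 V.
Need 2^N ≥ 11.9 V / 1.11 mV = 10720 → N_min = 14.
LSB = 11.9 V ÷ 2^14 = 11.9/16384 V = 0.72632 mV.
RMS noise = LSB/√12 = 210 µV.

210 µV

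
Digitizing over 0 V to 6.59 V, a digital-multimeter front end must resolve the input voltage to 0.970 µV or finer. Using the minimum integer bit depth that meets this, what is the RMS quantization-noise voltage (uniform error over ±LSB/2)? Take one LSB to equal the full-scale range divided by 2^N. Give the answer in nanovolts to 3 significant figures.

227 nV

Full-scale range = 6.59 V.
6.59 V / 0.970 µV = 6.794e6. Since 2^22 = 4194304 and 2^23 = 8388608, N = 23.
Step size = 6.59/8388608 V = 0.78559 µV.
RMS noise = LSB/√12 = 227 nV.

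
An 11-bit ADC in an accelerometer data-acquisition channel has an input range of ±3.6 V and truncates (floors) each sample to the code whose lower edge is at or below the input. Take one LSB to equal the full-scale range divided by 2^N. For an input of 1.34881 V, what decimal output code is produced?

1407

Span: 3.6 V − (-3.6 V) = 7.2 V. LSB = 7.2 V / 2^11 ≈ 3.516 mV.
V_in − V_min = 1.34881 − (-3.6) = 4.94881 V.
Divide by LSB: 4.94881 × 2048/7.2 = 1407.6615.
Truncating gives code 1407.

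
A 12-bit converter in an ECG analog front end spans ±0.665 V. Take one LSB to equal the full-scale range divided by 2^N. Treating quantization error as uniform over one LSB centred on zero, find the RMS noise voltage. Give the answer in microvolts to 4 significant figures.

The full-scale span is 0.665 − (-0.665) = 1.33 V.
LSB = 1.33 V / 2^12 = 324.707 µV.
σ_q = LSB/√12 = 324.707 µV/3.4641 = 93.73 µV.

93.73 µV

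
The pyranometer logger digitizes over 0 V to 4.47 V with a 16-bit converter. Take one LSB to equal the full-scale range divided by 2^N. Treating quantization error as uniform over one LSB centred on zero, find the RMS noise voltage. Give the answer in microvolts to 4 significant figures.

Full-scale range = 4.47 V.
LSB = 4.47 V / 2^16 = 68.2068 µV.
V_rms = LSB/√12 = 68.2068 µV / √12 = 19.69 µV.

19.69 µV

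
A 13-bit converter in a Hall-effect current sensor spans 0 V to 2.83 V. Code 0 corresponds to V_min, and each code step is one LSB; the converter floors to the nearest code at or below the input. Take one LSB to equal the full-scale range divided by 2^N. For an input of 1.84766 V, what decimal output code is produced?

Range is 2.83 V. LSB = 2.83 V / 2^13 ≈ 345.5 µV.
(V_in − V_min) × 2^13/range = (1.84766 − (0)) × 8192/2.83 = 5348.421.
Floor → code = 5348.

5348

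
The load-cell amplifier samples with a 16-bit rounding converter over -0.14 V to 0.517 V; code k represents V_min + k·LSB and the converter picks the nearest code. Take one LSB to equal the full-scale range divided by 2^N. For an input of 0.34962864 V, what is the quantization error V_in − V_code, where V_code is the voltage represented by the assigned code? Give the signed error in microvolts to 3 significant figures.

Range = 0.517 − (-0.14) = 0.657 V. LSB = 0.657 V / 2^16 ≈ 10.03 µV.
(0.34962864 − (-0.14)) / LSB = 0.48962864 × 65536/0.657 = 48840.6432. Nearest integer: k = 48841.
V_code = -0.14 + (48841/65536) × 0.657 = 0.34963221741 V.
V_in − V_code = 0.34962864 − (0.34963221741) = −3.58 µV.

−3.58 µV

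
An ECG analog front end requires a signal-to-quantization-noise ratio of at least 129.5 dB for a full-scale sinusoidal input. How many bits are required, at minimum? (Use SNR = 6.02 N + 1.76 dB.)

Solving 6.02 N ≥ 129.5 − 1.76: N ≥ 21.219. Round up → N = 22.

22 bits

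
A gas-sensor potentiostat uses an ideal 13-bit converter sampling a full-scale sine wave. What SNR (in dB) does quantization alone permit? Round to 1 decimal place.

80.0 dB

6.02(13) + 1.76 = 78.26 + 1.76 = 80.02 dB.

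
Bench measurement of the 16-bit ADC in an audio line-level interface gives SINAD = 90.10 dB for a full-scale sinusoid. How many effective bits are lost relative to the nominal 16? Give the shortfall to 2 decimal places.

Effective bits = (90.10 − 1.76)/6.02 = 14.6744.
Shortfall = 16 − 14.6744 = 1.3256 bits.

1.33 bits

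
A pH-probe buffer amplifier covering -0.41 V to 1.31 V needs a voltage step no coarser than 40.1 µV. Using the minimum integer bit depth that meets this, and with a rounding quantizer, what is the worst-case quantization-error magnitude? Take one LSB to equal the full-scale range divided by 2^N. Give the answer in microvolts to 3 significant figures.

Range = 1.31 − (-0.41) = 1.72 V.
Need 2^N ≥ 1.72 V / 40.1 µV = 42890 → N_min = 16.
LSB = 1.72 V ÷ 2^16 = 1.72/65536 V = 26.245 µV.
Half an LSB is 13.1 µV.

13.1 µV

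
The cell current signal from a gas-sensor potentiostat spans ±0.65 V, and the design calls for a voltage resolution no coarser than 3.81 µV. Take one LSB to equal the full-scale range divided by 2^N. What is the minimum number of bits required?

19 bits

Full-scale range = 0.65 V − (-0.65 V) = 1.3 V.
Levels needed ≥ 1.3/3.81 µV = 341200. 2^19 = 524288 suffices, so N_min = 19.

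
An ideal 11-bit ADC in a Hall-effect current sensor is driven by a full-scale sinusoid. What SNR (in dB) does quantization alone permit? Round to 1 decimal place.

68.0 dB

SNR = 6.02·11 + 1.76 = 67.98 dB.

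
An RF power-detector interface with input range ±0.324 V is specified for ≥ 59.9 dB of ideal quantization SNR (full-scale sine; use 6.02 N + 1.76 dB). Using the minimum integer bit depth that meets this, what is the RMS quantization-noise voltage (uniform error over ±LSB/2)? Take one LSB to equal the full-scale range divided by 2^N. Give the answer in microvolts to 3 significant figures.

183 µV

Range = 0.324 − (-0.324) = 0.648 V.
6.02 N + 1.76 ≥ 59.9 gives N ≥ 9.658, so the minimum integer is 10.
LSB = 0.648 V / 2^10 = 0.63281 mV.
σ_q = LSB/√12 = 0.63281 mV/3.4641 = 183 µV.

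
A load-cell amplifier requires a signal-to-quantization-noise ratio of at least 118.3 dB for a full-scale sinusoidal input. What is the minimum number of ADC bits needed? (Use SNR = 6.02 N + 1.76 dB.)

N ≥ (118.3 − 1.76)/6.02 = 19.359 → N_min = 20.

20 bits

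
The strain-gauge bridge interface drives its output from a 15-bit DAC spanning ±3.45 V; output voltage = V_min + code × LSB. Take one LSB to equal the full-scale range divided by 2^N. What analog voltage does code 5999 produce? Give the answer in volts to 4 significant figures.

Full-scale range = 3.45 V − (-3.45 V) = 6.9 V. LSB = 6.9 V / 2^15.
Output = V_min + (5999/32768) × range = -3.45 + 0.183075 × 6.9 V
      = -3.45 V + 1.26322 V = -2.18678 V.

-2.187 V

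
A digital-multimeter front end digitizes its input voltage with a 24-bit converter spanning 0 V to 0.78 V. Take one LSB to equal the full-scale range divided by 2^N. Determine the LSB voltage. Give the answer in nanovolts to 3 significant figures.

46.5 nV

Full-scale range = 0.78 V.
There are 2^24 = 16777216 steps.
One LSB is 0.78 V / 16777216 = 46.5 nV.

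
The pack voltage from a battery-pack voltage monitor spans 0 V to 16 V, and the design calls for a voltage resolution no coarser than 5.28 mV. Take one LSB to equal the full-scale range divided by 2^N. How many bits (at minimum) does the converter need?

12 bits

Range is 16 V.
16 V / 5.28 mV = 3030. Since 2^11 = 2048 and 2^12 = 4096, N = 12.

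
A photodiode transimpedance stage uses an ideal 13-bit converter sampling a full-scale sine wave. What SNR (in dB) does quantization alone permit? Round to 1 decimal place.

Ideal quantization SNR: 6.02 × 13 + 1.76 dB = 80.0 dB.

80.0 dB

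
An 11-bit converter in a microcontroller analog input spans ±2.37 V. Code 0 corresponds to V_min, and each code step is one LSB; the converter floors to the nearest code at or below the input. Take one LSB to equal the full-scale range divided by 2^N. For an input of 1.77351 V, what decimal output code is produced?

Range = 2.37 − (-2.37) = 4.74 V. LSB = 4.74 V / 2^11 ≈ 2.314 mV.
code = ⌊(V_in − V_min)/LSB⌋ = ⌊(V_in − V_min) × 2^11 / range⌋
     = ⌊(1.77351 − (-2.37)) × 2048 / 4.74⌋ = ⌊4.14351 × 2048/4.74⌋
     = ⌊1790.276⌋ = 1790.

1790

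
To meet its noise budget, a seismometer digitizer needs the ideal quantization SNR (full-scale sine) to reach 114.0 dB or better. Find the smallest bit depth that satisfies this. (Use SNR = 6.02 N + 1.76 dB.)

6.02 N + 1.76 ≥ 114.0 gives N ≥ 18.645, so the minimum integer is 19.

19 bits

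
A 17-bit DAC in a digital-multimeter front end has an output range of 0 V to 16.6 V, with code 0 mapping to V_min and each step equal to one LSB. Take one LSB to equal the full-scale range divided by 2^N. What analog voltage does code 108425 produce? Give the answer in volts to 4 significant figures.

V_FS = 16.6 V. LSB = 16.6 V / 2^17.
Output = V_min + (108425/131072) × range = 0 + 0.827217 × 16.6 V
      = 0 + 13.7318 = 13.7318 V.

13.73 V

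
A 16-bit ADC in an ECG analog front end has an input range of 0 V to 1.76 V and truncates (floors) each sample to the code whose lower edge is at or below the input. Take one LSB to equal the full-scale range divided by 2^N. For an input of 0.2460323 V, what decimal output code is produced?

9161

V_FS = 1.76 V. LSB = 1.76 V / 2^16 ≈ 26.86 µV.
code = ⌊(V_in − V_min)/LSB⌋ = ⌊(V_in − V_min) × 2^16 / range⌋
     = ⌊(0.2460323 − (0)) × 65536 / 1.76⌋ = ⌊0.2460323 × 65536/1.76⌋
     = ⌊9161.348⌋ = 9161.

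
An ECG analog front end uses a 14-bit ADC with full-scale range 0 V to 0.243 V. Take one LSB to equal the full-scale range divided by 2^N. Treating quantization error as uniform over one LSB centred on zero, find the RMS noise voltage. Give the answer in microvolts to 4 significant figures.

4.281 µV

Range is 0.243 V.
One LSB is 0.243 V / 16384 = 14.8315 µV.
RMS of a uniform error over width LSB is LSB/√12 = 4.281 µV.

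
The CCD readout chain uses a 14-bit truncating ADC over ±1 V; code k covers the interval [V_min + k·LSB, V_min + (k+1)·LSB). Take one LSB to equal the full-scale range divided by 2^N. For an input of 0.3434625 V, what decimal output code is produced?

11005

Span: 1 V − (-1 V) = 2 V. LSB = 2 V / 2^14 ≈ 122.1 µV.
code = ⌊(V_in − V_min)/LSB⌋ = ⌊(V_in − V_min) × 2^14 / range⌋
     = ⌊(0.3434625 − (-1)) × 16384 / 2⌋ = ⌊1.3434625 × 16384/2⌋
     = ⌊11005.645⌋ = 11005.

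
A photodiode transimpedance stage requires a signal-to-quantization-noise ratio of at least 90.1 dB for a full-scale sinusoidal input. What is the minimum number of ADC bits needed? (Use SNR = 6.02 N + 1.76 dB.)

6.02 N + 1.76 ≥ 90.1 gives N ≥ 14.674, so the minimum integer is 15.

15 bits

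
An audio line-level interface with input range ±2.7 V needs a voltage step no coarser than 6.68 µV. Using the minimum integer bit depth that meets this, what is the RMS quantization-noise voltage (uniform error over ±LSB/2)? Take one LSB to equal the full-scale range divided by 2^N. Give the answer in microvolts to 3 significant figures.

1.49 µV

Range = 2.7 − (-2.7) = 5.4 V.
Levels needed ≥ 5.4/6.68 µV = 808400. 2^20 = 1048576 suffices, so N_min = 20.
LSB = 5.4 V / 2^20 = 5.1498 µV.
σ_q = LSB/√12 = 5.1498 µV/3.4641 = 1.49 µV.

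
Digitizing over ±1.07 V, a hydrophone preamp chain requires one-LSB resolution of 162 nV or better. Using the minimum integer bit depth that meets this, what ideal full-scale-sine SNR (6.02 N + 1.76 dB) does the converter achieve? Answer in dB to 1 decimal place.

The full-scale span is 1.07 − (-1.07) = 2.14 V.
2.14 V / 162 nV = 1.321e7. Since 2^23 = 8388608 and 2^24 = 16777216, N = 24.
SNR = 6.02 × 24 + 1.76 = 146.24 dB.

146.2 dB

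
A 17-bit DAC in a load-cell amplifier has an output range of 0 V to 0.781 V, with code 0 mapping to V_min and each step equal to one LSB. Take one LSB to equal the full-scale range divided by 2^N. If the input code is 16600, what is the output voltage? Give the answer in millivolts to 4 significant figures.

98.91 mV

Span = 0.781 V. LSB = 0.781 V / 2^17.
V_out = 0 + 16600 × (0.781/131072) V
      = 0 V + 0.0989120 V = 0.0989120 V.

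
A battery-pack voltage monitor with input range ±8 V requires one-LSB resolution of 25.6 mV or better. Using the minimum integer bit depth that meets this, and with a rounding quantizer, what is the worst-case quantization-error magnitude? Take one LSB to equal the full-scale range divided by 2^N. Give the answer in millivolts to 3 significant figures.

7.81 mV

The full-scale span is 8 − (-8) = 16 V.
Levels needed ≥ 16/25.6 mV = 625.0. 2^10 = 1024 suffices, so N_min = 10.
LSB = 16 V ÷ 2^10 = 16/1024 V = 15.625 mV.
Half an LSB is 7.81 mV.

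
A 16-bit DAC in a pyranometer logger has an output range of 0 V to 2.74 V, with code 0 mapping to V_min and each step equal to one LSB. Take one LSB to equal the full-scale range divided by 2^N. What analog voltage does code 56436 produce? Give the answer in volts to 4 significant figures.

2.360 V

V_FS = 2.74 V. LSB = 2.74 V / 2^16.
V_out = 0 + 56436 × (2.74/65536) V
      = 0 + 2.35954 = 2.35954 V.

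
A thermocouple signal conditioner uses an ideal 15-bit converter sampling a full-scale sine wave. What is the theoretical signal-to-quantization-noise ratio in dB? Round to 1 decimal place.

SNR = 6.02·15 + 1.76 = 92.06 dB.

92.1 dB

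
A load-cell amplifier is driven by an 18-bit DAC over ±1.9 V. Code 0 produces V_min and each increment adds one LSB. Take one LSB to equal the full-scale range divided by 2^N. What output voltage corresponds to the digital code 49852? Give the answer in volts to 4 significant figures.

-1.177 V

The full-scale span is 1.9 − (-1.9) = 3.8 V. LSB = 3.8 V / 2^18.
V_out = -1.9 + 49852 × (3.8/262144) V
      = -1.9 V + 0.722647 V = -1.17735 V.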